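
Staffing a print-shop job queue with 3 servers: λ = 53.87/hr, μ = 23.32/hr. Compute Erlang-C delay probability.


a = λ/μ = 2.3100; ρ = a/3 = 0.7700
P₀ = 0.067064 (from M/M/c formula)
C(c,a) = [a^c/(c!(1−ρ))]·P₀ = [12.32694/(6·0.2300)]·0.067064
= 8.93301·0.067064 = 0.599082

Final: 0.599082


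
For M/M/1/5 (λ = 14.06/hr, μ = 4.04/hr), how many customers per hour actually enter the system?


ρ = 3.4802; P_K = (1−ρ)ρ^5/(1−ρ^6) = 0.713061
λ_eff = λ(1 − P_K) = 14.06·(1 − 0.713061) = 14.06·0.286939 = 4.0344 /hr

Final: 4.0344 /hr


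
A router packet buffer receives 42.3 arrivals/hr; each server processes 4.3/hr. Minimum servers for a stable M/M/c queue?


Stability requires cμ > λ ⇔ c > λ/μ.
λ/μ = 42.3/4.3 = 9.8372
Minimum integer c = ⌊9.8372⌋ + 1 = 10
Check: 10·4.3 = 43.00 > 42.3, while 9·4.3 = 38.70 ≤ 42.3

Final: 10 servers


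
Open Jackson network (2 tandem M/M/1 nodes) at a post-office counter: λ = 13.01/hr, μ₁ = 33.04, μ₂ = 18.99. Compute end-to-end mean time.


Each node sees arrival rate λ = 13.01/hr (tandem ⇒ throughput preserved).
W₁ = 1/(μ₁−λ) = 1/(33.04−13.01) = 0.04993 hr
W₂ = 1/(μ₂−λ) = 1/(18.99−13.01) = 0.16722 hr
W_total = W₁ + W₂ = 0.04993 + 0.16722 = 0.21715 hr

Final: 0.21715 hr


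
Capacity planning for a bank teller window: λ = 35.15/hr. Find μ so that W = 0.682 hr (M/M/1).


W = 1/(μ−λ) ⇒ μ − λ = 1/W = 1/0.682 = 1.4663
μ = λ + 1/W = 35.15 + 1.4663 = 36.6163 per hr

Final: 36.6163 /hr


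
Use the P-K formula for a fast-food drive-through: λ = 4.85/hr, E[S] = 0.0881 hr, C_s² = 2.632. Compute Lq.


ρ = λ·E[S] = 4.85·0.0881 = 0.4273
Lq = ρ²(1+C_s²)/(2(1−ρ)) = 0.1826·(1+2.632)/(2·0.5727)
= 0.1826·3.6320/1.1454 = 0.57891

Final: 0.57891


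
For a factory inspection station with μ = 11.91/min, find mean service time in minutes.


Mean service time = 1/μ = 1/11.91 minute = 0.08396 minute
In minutes: 0.08396 × 1 = 0.08396 min

Final: 0.08396 min


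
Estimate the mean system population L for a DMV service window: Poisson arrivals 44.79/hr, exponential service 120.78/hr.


ρ = λ/μ = 44.79/120.78 = 0.3708
L = ρ/(1−ρ) = 0.3708/(1 − 0.3708) = 0.3708/0.6292 = 0.5894

Final: 0.5894


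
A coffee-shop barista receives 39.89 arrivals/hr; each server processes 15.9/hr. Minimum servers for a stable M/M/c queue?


Stability requires cμ > λ ⇔ c > λ/μ.
λ/μ = 39.89/15.9 = 2.5088
Minimum integer c = ⌊2.5088⌋ + 1 = 3
Check: 3·15.9 = 47.70 > 39.89, while 2·15.9 = 31.80 ≤ 39.89

Final: 3 servers


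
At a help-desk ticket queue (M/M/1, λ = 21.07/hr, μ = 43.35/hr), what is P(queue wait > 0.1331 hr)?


ρ = 21.07/43.35 = 0.4860
P(Wq > t) = ρ·e^{−(μ−λ)t} = 0.4860·e^{−2.9655}
= 0.4860·0.051536 = 0.025049

Final: 0.025049


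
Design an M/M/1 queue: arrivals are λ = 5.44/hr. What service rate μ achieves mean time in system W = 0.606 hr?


W = 1/(μ−λ) ⇒ μ − λ = 1/W = 1/0.606 = 1.6502
μ = λ + 1/W = 5.44 + 1.6502 = 7.0902 per hr

Final: 7.0902 /hr


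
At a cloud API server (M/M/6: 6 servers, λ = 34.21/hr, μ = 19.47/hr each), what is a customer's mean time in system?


a = 1.7571; ρ = 0.2928; P₀ = 0.172436
Lq = P₀·a^c·ρ/(c!(1−ρ)²) = 0.004127
Wq = Lq/λ = 0.004127/34.21 = 0.0001206 hr
W = Wq + 1/μ = 0.0001206 + 0.05136 = 0.05148 hr

Final: 0.05148 hr


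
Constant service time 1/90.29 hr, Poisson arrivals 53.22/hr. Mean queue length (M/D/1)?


ρ = 53.22/90.29 = 0.5894
M/D/1: Lq = ρ²/(2(1−ρ)) = 0.3474/(2·0.4106) = 0.42311

Final: 0.42311


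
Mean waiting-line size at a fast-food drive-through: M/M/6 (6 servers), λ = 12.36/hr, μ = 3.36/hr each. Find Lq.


a = λ/μ = 3.6786; ρ = a/6 = 0.6131
P₀ = 0.023879
Lq = P₀·a^c·ρ / (c!·(1−ρ)²) = 0.023879·2477.85084·0.6131/(720·0.14970)
= 0.33657

Final: 0.33657


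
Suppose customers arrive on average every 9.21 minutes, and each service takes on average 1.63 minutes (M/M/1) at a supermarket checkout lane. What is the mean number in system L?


λ = 60/9.21 = 6.5147 /hr
μ = 60/1.63 = 36.8098 /hr
ρ = λ/μ = 6.5147/36.8098 = 0.1770
L = ρ/(1−ρ) = 0.1770/0.8230 = 0.2150

Final: 0.2150


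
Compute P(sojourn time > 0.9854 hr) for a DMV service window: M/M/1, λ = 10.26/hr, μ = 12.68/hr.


W ~ Exponential(μ−λ) for M/M/1.
μ − λ = 12.68 − 10.26 = 2.4200
P(W > t) = e^{−(μ−λ)t} = e^{−2.3847} = 0.092120

Final: 0.092120


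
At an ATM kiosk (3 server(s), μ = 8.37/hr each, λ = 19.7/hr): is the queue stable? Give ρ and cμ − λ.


Total capacity cμ = 3·8.37 = 25.11/hr
ρ = λ/(cμ) = 19.7/25.11 = 0.7845
Stable ⇔ ρ < 1: YES
Spare capacity = cμ − λ = 25.11 − 19.7 = 5.41/hr

Final: ρ = 0.7845; stable; margin = 5.41/hr


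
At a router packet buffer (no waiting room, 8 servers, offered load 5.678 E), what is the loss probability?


B(c,a) = (a^c/c!) / Σ_{k=0}^{c} a^k/k!
a^8/8! = 26.794310
Σ terms (k=0..8): 1.00000 + 5.67800 + 16.11984 + 30.50949 + 43.30822 + 49.18081 + 46.54144 + 37.75176 + 26.79431 = 256.883869
B = 26.794310/256.883869 = 0.104305

Final: 0.104305


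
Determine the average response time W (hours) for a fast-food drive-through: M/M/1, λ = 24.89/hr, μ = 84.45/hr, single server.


W = 1/(μ−λ) = 1/(84.45 − 24.89) = 1/59.56 = 0.01679 hr

Final: 0.01679 hr


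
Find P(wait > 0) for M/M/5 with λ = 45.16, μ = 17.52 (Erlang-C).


a = λ/μ = 2.5776; ρ = a/5 = 0.5155
P₀ = 0.073797 (from M/M/c formula)
C(c,a) = [a^c/(c!(1−ρ))]·P₀ = [113.78871/(120·0.4845)]·0.073797
= 1.95725·0.073797 = 0.144439

Final: 0.144439


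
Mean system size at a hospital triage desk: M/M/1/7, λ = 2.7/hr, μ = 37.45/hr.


ρ = 2.7/37.45 = 0.07210
L = ρ[1 − (K+1)ρ^K + Kρ^(K+1)] / [(1−ρ)(1−ρ^(K+1))]
Numerator: 0.07210·(1 − 8·0.00000001012 + 7·7.300e-10) = 0.072096
Denominator: (0.9279)·(1.000000) = 0.927904
L = 0.072096/0.927904 = 0.07770

Final: 0.07770


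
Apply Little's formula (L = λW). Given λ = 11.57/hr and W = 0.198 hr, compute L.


L = λW = 11.57·0.198 = 2.2909

Final: 2.2909


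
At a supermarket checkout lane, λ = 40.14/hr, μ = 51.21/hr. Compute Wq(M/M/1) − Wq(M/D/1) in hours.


ρ = 40.14/51.21 = 0.7838
Wq(M/M/1) = ρ/(μ−λ) = 0.7838/11.07 = 0.07081 hr
Wq(M/D/1) = ρ/(2(μ−λ)) = 0.03540 hr
Savings = 0.07081 − 0.03540 = 0.03540 hr

Final: 0.03540 hr


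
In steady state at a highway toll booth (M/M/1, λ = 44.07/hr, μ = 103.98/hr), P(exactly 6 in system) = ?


ρ = 44.07/103.98 = 0.4238
P_n = (1−ρ)·ρ^n = (1 − 0.4238)·0.4238^6 = 0.5762·0.005796 = 0.003340

Final: 0.003340


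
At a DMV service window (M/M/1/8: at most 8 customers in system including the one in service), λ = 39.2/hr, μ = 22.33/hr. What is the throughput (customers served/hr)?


ρ = 1.7555; P_K = (1−ρ)ρ^8/(1−ρ^9) = 0.433092
λ_eff = λ(1 − P_K) = 39.2·(1 − 0.433092) = 39.2·0.566908 = 22.2228 /hr

Final: 22.2228 /hr


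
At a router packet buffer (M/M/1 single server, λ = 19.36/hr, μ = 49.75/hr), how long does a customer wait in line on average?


ρ = 19.36/49.75 = 0.3891
Wq = ρ/(μ−λ) = 0.3891/(49.75 − 19.36) = 0.3891/30.39 = 0.01281 hr

Final: 0.01281 hr


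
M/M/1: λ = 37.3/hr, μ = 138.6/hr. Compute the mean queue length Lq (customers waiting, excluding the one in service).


ρ = 37.3/138.6 = 0.2691
Lq = ρ²/(1−ρ) = 0.07243/0.7309 = 0.09909

Final: 0.09909


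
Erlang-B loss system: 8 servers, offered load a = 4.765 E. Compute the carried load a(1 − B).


B(8,4.765) = 0.059374 (Erlang-B)
Carried load = a(1 − B) = 4.765·(1 − 0.059374) = 4.765·0.940626 = 4.4821 E

Final: 4.4821 Erlangs


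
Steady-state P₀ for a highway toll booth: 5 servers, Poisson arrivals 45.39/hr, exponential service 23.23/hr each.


a = λ/μ = 45.39/23.23 = 1.9539; ρ = a/c = 0.3908
Σ_{k=0}^{4} a^k/k! (terms k=0..4) = 1.00000 + 1.95394 + 1.90894 + 1.24332 + 0.60734 = 6.71353
Tail: a^5/(5!(1−ρ)) = 28.48098/(120·0.6092) = 0.38959
P₀ = 1/(6.71353 + 0.38959) = 1/7.10312 = 0.140783

Final: 0.140783


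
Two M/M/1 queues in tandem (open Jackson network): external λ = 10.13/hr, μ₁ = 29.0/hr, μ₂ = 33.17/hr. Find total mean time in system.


Each node sees arrival rate λ = 10.13/hr (tandem ⇒ throughput preserved).
W₁ = 1/(μ₁−λ) = 1/(29.0−10.13) = 0.05299 hr
W₂ = 1/(μ₂−λ) = 1/(33.17−10.13) = 0.04340 hr
W_total = W₁ + W₂ = 0.05299 + 0.04340 = 0.09640 hr

Final: 0.09640 hr


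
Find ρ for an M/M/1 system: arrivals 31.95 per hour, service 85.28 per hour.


ρ = λ/μ = 31.95/85.28 = 0.3746

Final: 0.3746


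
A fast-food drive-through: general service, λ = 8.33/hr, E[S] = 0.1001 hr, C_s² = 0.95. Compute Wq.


ρ = λ·E[S] = 8.33·0.1001 = 0.8338
E[S²] = E[S]²(1+C_s²) = 0.1001²·(1+0.95) = 0.019539
Wq = λ·E[S²]/(2(1−ρ)) = 8.33·0.019539/(2·0.1662) = 0.48975 hr

Final: 0.48975 hr


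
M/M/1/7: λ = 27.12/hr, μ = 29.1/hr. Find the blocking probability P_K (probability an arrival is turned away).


ρ = λ/μ = 27.12/29.1 = 0.9320
P_K = (1−ρ)ρ^K/(1−ρ^(K+1)) = (0.06804·0.610628)/(1 − 0.569080)
= 0.041548/0.430920 = 0.096417

Final: 0.096417


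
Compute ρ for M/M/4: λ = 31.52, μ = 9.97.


ρ = λ/(cμ) = 31.52/(4·9.97) = 31.52/39.88 = 0.7904

Final: 0.7904


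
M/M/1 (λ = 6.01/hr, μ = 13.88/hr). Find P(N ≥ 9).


ρ = 6.01/13.88 = 0.4330
P(N ≥ n) = ρ^n = 0.4330^9 = 0.0005350

Final: 0.0005350


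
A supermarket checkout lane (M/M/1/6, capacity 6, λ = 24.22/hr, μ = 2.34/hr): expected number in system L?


ρ = 24.22/2.34 = 10.3504
L = ρ[1 − (K+1)ρ^K + Kρ^(K+1)] / [(1−ρ)(1−ρ^(K+1))]
Numerator: 10.3504·(1 − 7·1229559.892732 + 6·12726470.342721) = 701261158.209611
Denominator: (-9.3504)·(-12726469.342721) = 118997927.016557
L = 701261158.209611/118997927.016557 = 5.8931

Final: 5.8931


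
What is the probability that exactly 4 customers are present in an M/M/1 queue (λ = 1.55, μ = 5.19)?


ρ = 1.55/5.19 = 0.2987
P_n = (1−ρ)·ρ^n = (1 − 0.2987)·0.2987^4 = 0.7013·0.007955 = 0.005579

Final: 0.005579


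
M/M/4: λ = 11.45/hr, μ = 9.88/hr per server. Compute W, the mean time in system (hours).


a = 1.1589; ρ = 0.2897; P₀ = 0.312923
Lq = P₀·a^c·ρ/(c!(1−ρ)²) = 0.01351
Wq = Lq/λ = 0.01351/11.45 = 0.001180 hr
W = Wq + 1/μ = 0.001180 + 0.10121 = 0.10239 hr

Final: 0.10239 hr


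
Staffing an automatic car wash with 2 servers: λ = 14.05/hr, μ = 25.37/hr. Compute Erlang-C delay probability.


a = λ/μ = 0.5538; ρ = a/2 = 0.2769
P₀ = 0.566291 (from M/M/c formula)
C(c,a) = [a^c/(c!(1−ρ))]·P₀ = [0.30670/(2·0.7231)]·0.566291
= 0.21207·0.566291 = 0.120095

Final: 0.120095


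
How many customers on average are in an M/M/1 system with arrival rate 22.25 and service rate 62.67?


ρ = λ/μ = 22.25/62.67 = 0.3550
L = ρ/(1−ρ) = 0.3550/(1 − 0.3550) = 0.3550/0.6450 = 0.5505

Final: 0.5505


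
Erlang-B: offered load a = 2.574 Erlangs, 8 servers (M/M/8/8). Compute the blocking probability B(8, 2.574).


B(c,a) = (a^c/c!) / Σ_{k=0}^{c} a^k/k!
a^8/8! = 0.047791
Σ terms (k=0..8): 1.00000 + 2.57400 + 3.31274 + 2.84233 + 1.82904 + 0.94159 + 0.40394 + 0.14854 + 0.04779 = 13.099963
B = 0.047791/13.099963 = 0.003648

Final: 0.003648


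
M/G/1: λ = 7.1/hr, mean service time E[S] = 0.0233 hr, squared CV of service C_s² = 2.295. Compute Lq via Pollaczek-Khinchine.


ρ = λ·E[S] = 7.1·0.0233 = 0.1654
Lq = ρ²(1+C_s²)/(2(1−ρ)) = 0.02737·(1+2.295)/(2·0.8346)
= 0.02737·3.2950/1.6691 = 0.05402

Final: 0.05402


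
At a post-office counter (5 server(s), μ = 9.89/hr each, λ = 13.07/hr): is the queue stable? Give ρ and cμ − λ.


Total capacity cμ = 5·9.89 = 49.45/hr
ρ = λ/(cμ) = 13.07/49.45 = 0.2643
Stable ⇔ ρ < 1: YES
Spare capacity = cμ − λ = 49.45 − 13.07 = 36.38/hr

Final: ρ = 0.2643; stable; margin = 36.38/hr


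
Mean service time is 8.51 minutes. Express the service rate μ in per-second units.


μ = 1/(service time) in consistent units.
1 second = 0.0166667 min, so μ = 0.0166667/8.51 = 0.001958 per second

Final: 0.001958 /sec


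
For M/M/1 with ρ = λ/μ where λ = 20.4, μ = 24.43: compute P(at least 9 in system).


ρ = 20.4/24.43 = 0.8350
P(N ≥ n) = ρ^n = 0.8350^9 = 0.197406

Final: 0.197406


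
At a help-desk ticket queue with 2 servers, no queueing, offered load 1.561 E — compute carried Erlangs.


B(2,1.561) = 0.322372 (Erlang-B)
Carried load = a(1 − B) = 1.561·(1 − 0.322372) = 1.561·0.677628 = 1.0578 E

Final: 1.0578 Erlangs


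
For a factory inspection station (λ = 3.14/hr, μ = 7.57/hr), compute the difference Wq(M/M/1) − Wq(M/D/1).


ρ = 3.14/7.57 = 0.4148
Wq(M/M/1) = ρ/(μ−λ) = 0.4148/4.43 = 0.09363 hr
Wq(M/D/1) = ρ/(2(μ−λ)) = 0.04682 hr
Savings = 0.09363 − 0.04682 = 0.04682 hr

Final: 0.04682 hr


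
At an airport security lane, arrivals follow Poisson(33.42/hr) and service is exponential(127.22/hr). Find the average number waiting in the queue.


ρ = 33.42/127.22 = 0.2627
Lq = ρ²/(1−ρ) = 0.06901/0.7373 = 0.09360

Final: 0.09360


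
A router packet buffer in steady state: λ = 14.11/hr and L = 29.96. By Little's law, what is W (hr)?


W = L/λ = 29.96/14.11 = 2.1233 hr

Final: 2.1233 hr


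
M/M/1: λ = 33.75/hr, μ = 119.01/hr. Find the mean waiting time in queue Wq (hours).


ρ = 33.75/119.01 = 0.2836
Wq = ρ/(μ−λ) = 0.2836/(119.01 − 33.75) = 0.2836/85.26 = 0.003326 hr

Final: 0.003326 hr


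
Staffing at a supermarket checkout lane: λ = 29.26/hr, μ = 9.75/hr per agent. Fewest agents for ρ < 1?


Stability requires cμ > λ ⇔ c > λ/μ.
λ/μ = 29.26/9.75 = 3.0010
Minimum integer c = ⌊3.0010⌋ + 1 = 4
Check: 4·9.75 = 39.00 > 29.26, while 3·9.75 = 29.25 ≤ 29.26

Final: 4 servers


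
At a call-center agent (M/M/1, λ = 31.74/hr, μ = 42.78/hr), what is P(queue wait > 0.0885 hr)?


ρ = 31.74/42.78 = 0.7419
P(Wq > t) = ρ·e^{−(μ−λ)t} = 0.7419·e^{−0.9770}
= 0.7419·0.376424 = 0.279282

Final: 0.279282


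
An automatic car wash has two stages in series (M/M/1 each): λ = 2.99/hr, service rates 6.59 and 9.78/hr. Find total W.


Each node sees arrival rate λ = 2.99/hr (tandem ⇒ throughput preserved).
W₁ = 1/(μ₁−λ) = 1/(6.59−2.99) = 0.27778 hr
W₂ = 1/(μ₂−λ) = 1/(9.78−2.99) = 0.14728 hr
W_total = W₁ + W₂ = 0.27778 + 0.14728 = 0.42505 hr

Final: 0.42505 hr


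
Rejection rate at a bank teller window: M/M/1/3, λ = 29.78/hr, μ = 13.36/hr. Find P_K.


ρ = λ/μ = 29.78/13.36 = 2.2290
P_K = (1−ρ)ρ^K/(1−ρ^(K+1)) = (-1.2290·11.075280)/(1 − 24.687263)
= -13.611983/-23.687263 = 0.574654

Final: 0.574654


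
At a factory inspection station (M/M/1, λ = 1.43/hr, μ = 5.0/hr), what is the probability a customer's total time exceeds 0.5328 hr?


W ~ Exponential(μ−λ) for M/M/1.
μ − λ = 5.0 − 1.43 = 3.5700
P(W > t) = e^{−(μ−λ)t} = e^{−1.9021} = 0.149255

Final: 0.149255


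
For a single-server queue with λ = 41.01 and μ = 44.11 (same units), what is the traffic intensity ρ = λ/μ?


ρ = λ/μ = 41.01/44.11 = 0.9297

Final: 0.9297


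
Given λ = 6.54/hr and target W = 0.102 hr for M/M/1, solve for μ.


W = 1/(μ−λ) ⇒ μ − λ = 1/W = 1/0.102 = 9.8039
μ = λ + 1/W = 6.54 + 9.8039 = 16.3439 per hr

Final: 16.3439 /hr


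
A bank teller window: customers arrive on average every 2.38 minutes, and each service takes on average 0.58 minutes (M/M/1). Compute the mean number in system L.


λ = 60/2.38 = 25.2101 /hr
μ = 60/0.58 = 103.4483 /hr
ρ = λ/μ = 25.2101/103.4483 = 0.2437
L = ρ/(1−ρ) = 0.2437/0.7563 = 0.3222

Final: 0.3222


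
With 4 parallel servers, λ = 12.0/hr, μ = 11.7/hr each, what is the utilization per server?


ρ = λ/(cμ) = 12.0/(4·11.7) = 12.0/46.80 = 0.2564

Final: 0.2564


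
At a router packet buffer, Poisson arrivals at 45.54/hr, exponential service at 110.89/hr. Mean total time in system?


W = 1/(μ−λ) = 1/(110.89 − 45.54) = 1/65.35 = 0.01530 hr

Final: 0.01530 hr


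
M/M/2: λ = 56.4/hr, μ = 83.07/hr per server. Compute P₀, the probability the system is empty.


a = λ/μ = 56.4/83.07 = 0.6789; ρ = a/c = 0.3395
Σ_{k=0}^{1} a^k/k! (terms k=0..1) = 1.00000 + 0.67895 = 1.67895
Tail: a^2/(2!(1−ρ)) = 0.46097/(2·0.6605) = 0.34894
P₀ = 1/(1.67895 + 0.34894) = 1/2.02788 = 0.493125

Final: 0.493125


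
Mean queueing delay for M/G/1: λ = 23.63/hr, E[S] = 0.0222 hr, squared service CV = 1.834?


ρ = λ·E[S] = 23.63·0.0222 = 0.5246
E[S²] = E[S]²(1+C_s²) = 0.0222²·(1+1.834) = 0.001397
Wq = λ·E[S²]/(2(1−ρ)) = 23.63·0.001397/(2·0.4754) = 0.03471 hr

Final: 0.03471 hr


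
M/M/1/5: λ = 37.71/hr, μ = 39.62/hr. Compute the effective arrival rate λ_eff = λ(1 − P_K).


ρ = 0.9518; P_K = (1−ρ)ρ^5/(1−ρ^6) = 0.146777
λ_eff = λ(1 − P_K) = 37.71·(1 − 0.146777) = 37.71·0.853223 = 32.1750 /hr

Final: 32.1750 /hr


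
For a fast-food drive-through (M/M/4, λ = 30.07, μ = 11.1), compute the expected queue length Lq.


a = λ/μ = 2.7090; ρ = a/4 = 0.6773
P₀ = 0.056674
Lq = P₀·a^c·ρ / (c!·(1−ρ)²) = 0.056674·53.85696·0.6773/(24·0.10417)
= 0.82687

Final: 0.82687


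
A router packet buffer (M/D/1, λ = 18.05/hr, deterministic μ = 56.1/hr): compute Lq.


ρ = 18.05/56.1 = 0.3217
M/D/1: Lq = ρ²/(2(1−ρ)) = 0.1035/(2·0.6783) = 0.07631

Final: 0.07631


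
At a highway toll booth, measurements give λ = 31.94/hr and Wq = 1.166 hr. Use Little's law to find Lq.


Lq = λWq = 31.94·1.166 = 37.2420

Final: 37.2420


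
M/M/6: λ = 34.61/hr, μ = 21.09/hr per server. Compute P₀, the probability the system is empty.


a = λ/μ = 34.61/21.09 = 1.6411; ρ = a/c = 0.2735
Σ_{k=0}^{5} a^k/k! (terms k=0..5) = 1.00000 + 1.64106 + 1.34654 + 0.73659 + 0.30220 + 0.09918 = 5.12557
Tail: a^6/(6!(1−ρ)) = 19.53215/(720·0.7265) = 0.03734
P₀ = 1/(5.12557 + 0.03734) = 1/5.16291 = 0.193689

Final: 0.193689


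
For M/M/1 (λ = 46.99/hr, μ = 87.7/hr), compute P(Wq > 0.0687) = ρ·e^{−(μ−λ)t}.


ρ = 46.99/87.7 = 0.5358
P(Wq > t) = ρ·e^{−(μ−λ)t} = 0.5358·e^{−2.7968}
= 0.5358·0.061006 = 0.032687

Final: 0.032687


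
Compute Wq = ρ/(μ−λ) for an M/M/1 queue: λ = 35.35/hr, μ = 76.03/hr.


ρ = 35.35/76.03 = 0.4649
Wq = ρ/(μ−λ) = 0.4649/(76.03 − 35.35) = 0.4649/40.68 = 0.01143 hr

Final: 0.01143 hr


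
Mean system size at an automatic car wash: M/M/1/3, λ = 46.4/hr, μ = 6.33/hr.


ρ = 46.4/6.33 = 7.3302
L = ρ[1 − (K+1)ρ^K + Kρ^(K+1)] / [(1−ρ)(1−ρ^(K+1))]
Numerator: 7.3302·(1 − 4·393.860848 + 3·2887.068459) = 51947.196862
Denominator: (-6.3302)·(-2886.068459) = 18269.314875
L = 51947.196862/18269.314875 = 2.8434

Final: 2.8434


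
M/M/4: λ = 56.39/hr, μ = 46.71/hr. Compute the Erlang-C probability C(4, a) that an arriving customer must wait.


a = λ/μ = 1.2072; ρ = a/4 = 0.3018
P₀ = 0.297978 (from M/M/c formula)
C(c,a) = [a^c/(c!(1−ρ))]·P₀ = [2.12407/(24·0.6982)]·0.297978
= 0.12676·0.297978 = 0.037772

Final: 0.037772


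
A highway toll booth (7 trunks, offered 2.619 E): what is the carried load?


B(7,2.619) = 0.012289 (Erlang-B)
Carried load = a(1 − B) = 2.619·(1 − 0.012289) = 2.619·0.987711 = 2.5868 E

Final: 2.5868 Erlangs


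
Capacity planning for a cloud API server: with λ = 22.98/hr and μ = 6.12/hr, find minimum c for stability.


Stability requires cμ > λ ⇔ c > λ/μ.
λ/μ = 22.98/6.12 = 3.7549
Minimum integer c = ⌊3.7549⌋ + 1 = 4
Check: 4·6.12 = 24.48 > 22.98, while 3·6.12 = 18.36 ≤ 22.98

Final: 4 servers


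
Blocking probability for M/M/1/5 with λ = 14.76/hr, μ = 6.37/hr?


ρ = λ/μ = 14.76/6.37 = 2.3171
P_K = (1−ρ)ρ^K/(1−ρ^(K+1)) = (-1.3171·66.793565)/(1 − 154.768136)
= -87.974570/-153.768136 = 0.572125

Final: 0.572125


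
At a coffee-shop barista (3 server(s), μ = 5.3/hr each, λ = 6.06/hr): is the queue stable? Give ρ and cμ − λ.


Total capacity cμ = 3·5.3 = 15.90/hr
ρ = λ/(cμ) = 6.06/15.90 = 0.3811
Stable ⇔ ρ < 1: YES
Spare capacity = cμ − λ = 15.90 − 6.06 = 9.84/hr

Final: ρ = 0.3811; stable; margin = 9.84/hr


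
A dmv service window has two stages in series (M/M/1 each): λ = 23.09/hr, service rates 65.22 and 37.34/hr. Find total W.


Each node sees arrival rate λ = 23.09/hr (tandem ⇒ throughput preserved).
W₁ = 1/(μ₁−λ) = 1/(65.22−23.09) = 0.02374 hr
W₂ = 1/(μ₂−λ) = 1/(37.34−23.09) = 0.07018 hr
W_total = W₁ + W₂ = 0.02374 + 0.07018 = 0.09391 hr

Final: 0.09391 hr


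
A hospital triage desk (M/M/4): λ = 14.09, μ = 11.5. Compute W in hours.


a = 1.2252; ρ = 0.3063; P₀ = 0.292595
Lq = P₀·a^c·ρ/(c!(1−ρ)²) = 0.01749
Wq = Lq/λ = 0.01749/14.09 = 0.001241 hr
W = Wq + 1/μ = 0.001241 + 0.08696 = 0.08820 hr

Final: 0.08820 hr


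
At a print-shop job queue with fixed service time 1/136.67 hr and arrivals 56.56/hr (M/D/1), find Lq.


ρ = 56.56/136.67 = 0.4138
M/D/1: Lq = ρ²/(2(1−ρ)) = 0.1713/(2·0.5862) = 0.14609

Final: 0.14609


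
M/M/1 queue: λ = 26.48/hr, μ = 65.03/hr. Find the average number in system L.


ρ = λ/μ = 26.48/65.03 = 0.4072
L = ρ/(1−ρ) = 0.4072/(1 − 0.4072) = 0.4072/0.5928 = 0.6869

Final: 0.6869


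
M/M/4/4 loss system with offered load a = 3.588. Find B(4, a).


B(c,a) = (a^c/c!) / Σ_{k=0}^{c} a^k/k!
a^4/4! = 6.905554
Σ terms (k=0..4): 1.00000 + 3.58800 + 6.43687 + 7.69850 + 6.90555 = 25.628924
B = 6.905554/25.628924 = 0.269444

Final: 0.269444


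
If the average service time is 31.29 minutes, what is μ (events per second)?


μ = 1/(service time) in consistent units.
1 second = 0.0166667 min, so μ = 0.0166667/31.29 = 0.0005327 per second

Final: 0.0005327 /sec


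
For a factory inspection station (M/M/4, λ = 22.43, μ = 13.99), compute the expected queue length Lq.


a = λ/μ = 1.6033; ρ = a/4 = 0.4008
P₀ = 0.198612
Lq = P₀·a^c·ρ / (c!·(1−ρ)²) = 0.198612·6.60764·0.4008/(24·0.35901)
= 0.06105

Final: 0.06105


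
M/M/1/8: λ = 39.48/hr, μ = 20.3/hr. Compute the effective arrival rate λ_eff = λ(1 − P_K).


ρ = 1.9448; P_K = (1−ρ)ρ^8/(1−ρ^9) = 0.487039
λ_eff = λ(1 − P_K) = 39.48·(1 − 0.487039) = 39.48·0.512961 = 20.2517 /hr

Final: 20.2517 /hr


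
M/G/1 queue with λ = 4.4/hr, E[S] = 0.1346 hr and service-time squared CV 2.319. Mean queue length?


ρ = λ·E[S] = 4.4·0.1346 = 0.5922
Lq = ρ²(1+C_s²)/(2(1−ρ)) = 0.3507·(1+2.319)/(2·0.4078)
= 0.3507·3.3190/0.8155 = 1.42747

Final: 1.42747


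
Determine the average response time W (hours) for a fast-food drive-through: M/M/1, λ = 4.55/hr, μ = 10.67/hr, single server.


W = 1/(μ−λ) = 1/(10.67 − 4.55) = 1/6.12 = 0.1634 hr

Final: 0.1634 hr


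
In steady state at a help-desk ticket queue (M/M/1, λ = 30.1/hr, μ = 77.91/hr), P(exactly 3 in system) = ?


ρ = 30.1/77.91 = 0.3863
P_n = (1−ρ)·ρ^n = (1 − 0.3863)·0.3863^3 = 0.6137·0.057666 = 0.035387

Final: 0.035387


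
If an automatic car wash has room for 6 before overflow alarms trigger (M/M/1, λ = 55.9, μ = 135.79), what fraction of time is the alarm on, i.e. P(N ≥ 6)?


ρ = 55.9/135.79 = 0.4117
P(N ≥ n) = ρ^n = 0.4117^6 = 0.004867

Final: 0.004867


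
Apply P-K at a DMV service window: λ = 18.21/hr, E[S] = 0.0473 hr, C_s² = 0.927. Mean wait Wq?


ρ = λ·E[S] = 18.21·0.0473 = 0.8613
E[S²] = E[S]²(1+C_s²) = 0.0473²·(1+0.927) = 0.004311
Wq = λ·E[S²]/(2(1−ρ)) = 18.21·0.004311/(2·0.1387) = 0.28308 hr

Final: 0.28308 hr


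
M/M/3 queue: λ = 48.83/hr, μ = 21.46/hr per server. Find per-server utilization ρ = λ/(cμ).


ρ = λ/(cμ) = 48.83/(3·21.46) = 48.83/64.38 = 0.7585

Final: 0.7585


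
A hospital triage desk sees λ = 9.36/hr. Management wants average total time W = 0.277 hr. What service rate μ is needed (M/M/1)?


W = 1/(μ−λ) ⇒ μ − λ = 1/W = 1/0.277 = 3.6101
μ = λ + 1/W = 9.36 + 3.6101 = 12.9701 per hr

Final: 12.9701 /hr


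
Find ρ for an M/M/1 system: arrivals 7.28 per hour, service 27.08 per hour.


ρ = λ/μ = 7.28/27.08 = 0.2688

Final: 0.2688


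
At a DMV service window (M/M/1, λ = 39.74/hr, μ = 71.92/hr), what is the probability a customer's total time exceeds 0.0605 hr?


W ~ Exponential(μ−λ) for M/M/1.
μ − λ = 71.92 − 39.74 = 32.1800
P(W > t) = e^{−(μ−λ)t} = e^{−1.9469} = 0.142717

Final: 0.142717


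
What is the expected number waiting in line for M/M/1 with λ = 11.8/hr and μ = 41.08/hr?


ρ = 11.8/41.08 = 0.2872
Lq = ρ²/(1−ρ) = 0.08251/0.7128 = 0.1158

Final: 0.1158


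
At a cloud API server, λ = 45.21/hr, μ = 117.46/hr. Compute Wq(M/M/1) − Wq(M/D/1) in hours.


ρ = 45.21/117.46 = 0.3849
Wq(M/M/1) = ρ/(μ−λ) = 0.3849/72.25 = 0.005327 hr
Wq(M/D/1) = ρ/(2(μ−λ)) = 0.002664 hr
Savings = 0.005327 − 0.002664 = 0.002664 hr

Final: 0.002664 hr


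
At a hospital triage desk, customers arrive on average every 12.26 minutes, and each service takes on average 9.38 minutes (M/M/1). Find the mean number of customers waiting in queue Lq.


λ = 60/12.26 = 4.8940 /hr
μ = 60/9.38 = 6.3966 /hr
ρ = λ/μ = 4.8940/6.3966 = 0.7651
Lq = ρ²/(1−ρ) = 0.5854/0.2349 = 2.4919

Final: 2.4919


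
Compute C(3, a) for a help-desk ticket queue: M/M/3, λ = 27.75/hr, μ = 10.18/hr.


a = λ/μ = 2.7259; ρ = a/3 = 0.9086
P₀ = 0.022525 (from M/M/c formula)
C(c,a) = [a^c/(c!(1−ρ))]·P₀ = [20.25562/(6·0.09136)]·0.022525
= 36.95381·0.022525 = 0.832385

Final: 0.832385


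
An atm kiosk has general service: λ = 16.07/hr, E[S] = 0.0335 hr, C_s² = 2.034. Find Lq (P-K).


ρ = λ·E[S] = 16.07·0.0335 = 0.5383
Lq = ρ²(1+C_s²)/(2(1−ρ)) = 0.2898·(1+2.034)/(2·0.4617)
= 0.2898·3.0340/0.9233 = 0.95233

Final: 0.95233


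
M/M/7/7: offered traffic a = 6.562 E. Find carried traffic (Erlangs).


B(7,6.562) = 0.221325 (Erlang-B)
Carried load = a(1 − B) = 6.562·(1 − 0.221325) = 6.562·0.778675 = 5.1097 E

Final: 5.1097 Erlangs


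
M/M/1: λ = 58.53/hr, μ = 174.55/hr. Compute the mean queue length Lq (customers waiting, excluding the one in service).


ρ = 58.53/174.55 = 0.3353
Lq = ρ²/(1−ρ) = 0.1124/0.6647 = 0.1692

Final: 0.1692


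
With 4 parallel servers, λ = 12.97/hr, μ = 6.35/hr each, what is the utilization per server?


ρ = λ/(cμ) = 12.97/(4·6.35) = 12.97/25.40 = 0.5106

Final: 0.5106


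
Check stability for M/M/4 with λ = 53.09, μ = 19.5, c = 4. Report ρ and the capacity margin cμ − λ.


Total capacity cμ = 4·19.5 = 78.00/hr
ρ = λ/(cμ) = 53.09/78.00 = 0.6806
Stable ⇔ ρ < 1: YES
Spare capacity = cμ − λ = 78.00 − 53.09 = 24.91/hr

Final: ρ = 0.6806; stable; margin = 24.91/hr


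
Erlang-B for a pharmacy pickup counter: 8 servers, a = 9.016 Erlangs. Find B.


B(c,a) = (a^c/c!) / Σ_{k=0}^{c} a^k/k!
a^8/8! = 1082.905853
Σ terms (k=0..8): 1.00000 + 9.01600 + 40.64413 + 122.14915 + 275.32419 + 496.46458 + 746.02078 + 960.87476 + 1082.90585 = 3734.399436
B = 1082.905853/3734.399436 = 0.289981

Final: 0.289981


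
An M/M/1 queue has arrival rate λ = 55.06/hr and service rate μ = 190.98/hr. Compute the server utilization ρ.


ρ = λ/μ = 55.06/190.98 = 0.2883

Final: 0.2883


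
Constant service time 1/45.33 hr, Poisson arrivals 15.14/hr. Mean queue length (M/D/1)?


ρ = 15.14/45.33 = 0.3340
M/D/1: Lq = ρ²/(2(1−ρ)) = 0.1116/(2·0.6660) = 0.08375

Final: 0.08375


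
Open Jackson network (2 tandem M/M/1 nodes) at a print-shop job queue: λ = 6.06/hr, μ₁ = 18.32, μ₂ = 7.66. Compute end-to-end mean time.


Each node sees arrival rate λ = 6.06/hr (tandem ⇒ throughput preserved).
W₁ = 1/(μ₁−λ) = 1/(18.32−6.06) = 0.08157 hr
W₂ = 1/(μ₂−λ) = 1/(7.66−6.06) = 0.62500 hr
W_total = W₁ + W₂ = 0.08157 + 0.62500 = 0.70657 hr

Final: 0.70657 hr


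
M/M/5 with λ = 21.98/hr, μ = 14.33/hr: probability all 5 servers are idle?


a = λ/μ = 21.98/14.33 = 1.5338; ρ = a/c = 0.3068
Σ_{k=0}^{4} a^k/k! (terms k=0..4) = 1.00000 + 1.53385 + 1.17634 + 0.60144 + 0.23063 = 4.54226
Tail: a^5/(5!(1−ρ)) = 8.49000/(120·0.6932) = 0.10206
P₀ = 1/(4.54226 + 0.10206) = 1/4.64431 = 0.215317

Final: 0.215317


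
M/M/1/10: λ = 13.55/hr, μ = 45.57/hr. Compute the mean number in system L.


ρ = 13.55/45.57 = 0.2973
L = ρ[1 − (K+1)ρ^K + Kρ^(K+1)] / [(1−ρ)(1−ρ^(K+1))]
Numerator: 0.2973·(1 − 11·0.000005403 + 10·0.000001606) = 0.297332
Denominator: (0.7027)·(0.999998) = 0.702654
L = 0.297332/0.702654 = 0.4232

Final: 0.4232


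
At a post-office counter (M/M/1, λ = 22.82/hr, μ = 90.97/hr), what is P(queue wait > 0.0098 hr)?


ρ = 22.82/90.97 = 0.2509
P(Wq > t) = ρ·e^{−(μ−λ)t} = 0.2509·e^{−0.6679}
= 0.2509·0.512800 = 0.128637

Final: 0.128637


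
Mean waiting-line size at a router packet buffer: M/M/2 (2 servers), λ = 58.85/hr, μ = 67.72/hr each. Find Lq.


a = λ/μ = 0.8690; ρ = a/2 = 0.4345
P₀ = 0.394205
Lq = P₀·a^c·ρ / (c!·(1−ρ)²) = 0.394205·0.75519·0.4345/(2·0.31978)
= 0.20226

Final: 0.20226


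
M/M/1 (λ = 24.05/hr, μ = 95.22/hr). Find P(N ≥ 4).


ρ = 24.05/95.22 = 0.2526
P(N ≥ n) = ρ^n = 0.2526^4 = 0.004070

Final: 0.004070


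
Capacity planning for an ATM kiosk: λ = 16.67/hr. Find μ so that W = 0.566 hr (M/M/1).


W = 1/(μ−λ) ⇒ μ − λ = 1/W = 1/0.566 = 1.7668
μ = λ + 1/W = 16.67 + 1.7668 = 18.4368 per hr

Final: 18.4368 /hr


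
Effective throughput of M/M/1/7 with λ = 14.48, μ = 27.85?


ρ = 0.5199; P_K = (1−ρ)ρ^7/(1−ρ^8) = 0.004957
λ_eff = λ(1 − P_K) = 14.48·(1 − 0.004957) = 14.48·0.995043 = 14.4082 /hr

Final: 14.4082 /hr


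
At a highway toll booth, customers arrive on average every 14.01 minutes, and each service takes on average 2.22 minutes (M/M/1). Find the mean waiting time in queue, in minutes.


λ = 60/14.01 = 4.2827 /hr
μ = 60/2.22 = 27.0270 /hr
ρ = λ/μ = 4.2827/27.0270 = 0.1585
Wq = ρ/(μ−λ) = 0.1585/(27.0270−4.2827) = 0.006967 hr
In minutes: 0.006967·60 = 0.4180 min

Final: 0.4180 min


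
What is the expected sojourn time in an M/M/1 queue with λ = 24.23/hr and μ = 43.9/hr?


W = 1/(μ−λ) = 1/(43.9 − 24.23) = 1/19.67 = 0.05084 hr

Final: 0.05084 hr


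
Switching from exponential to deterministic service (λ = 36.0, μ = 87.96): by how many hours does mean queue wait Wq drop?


ρ = 36.0/87.96 = 0.4093
Wq(M/M/1) = ρ/(μ−λ) = 0.4093/51.96 = 0.007877 hr
Wq(M/D/1) = ρ/(2(μ−λ)) = 0.003938 hr
Savings = 0.007877 − 0.003938 = 0.003938 hr

Final: 0.003938 hr


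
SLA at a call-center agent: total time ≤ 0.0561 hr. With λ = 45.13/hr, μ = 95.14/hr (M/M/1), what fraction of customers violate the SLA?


W ~ Exponential(μ−λ) for M/M/1.
μ − λ = 95.14 − 45.13 = 50.0100
P(W > t) = e^{−(μ−λ)t} = e^{−2.8056} = 0.060473

Final: 0.060473


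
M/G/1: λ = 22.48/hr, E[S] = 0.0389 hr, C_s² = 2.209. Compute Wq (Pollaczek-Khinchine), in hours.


ρ = λ·E[S] = 22.48·0.0389 = 0.8745
E[S²] = E[S]²(1+C_s²) = 0.0389²·(1+2.209) = 0.004856
Wq = λ·E[S²]/(2(1−ρ)) = 22.48·0.004856/(2·0.1255) = 0.43481 hr

Final: 0.43481 hr


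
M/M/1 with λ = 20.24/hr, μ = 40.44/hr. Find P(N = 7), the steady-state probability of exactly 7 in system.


ρ = 20.24/40.44 = 0.5005
P_n = (1−ρ)·ρ^n = (1 − 0.5005)·0.5005^7 = 0.4995·0.007867 = 0.003929

Final: 0.003929


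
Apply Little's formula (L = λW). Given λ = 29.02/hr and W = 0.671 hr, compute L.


L = λW = 29.02·0.671 = 19.4724

Final: 19.4724


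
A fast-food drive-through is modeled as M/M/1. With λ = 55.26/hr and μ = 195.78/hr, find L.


ρ = λ/μ = 55.26/195.78 = 0.2823
L = ρ/(1−ρ) = 0.2823/(1 − 0.2823) = 0.2823/0.7177 = 0.3933

Final: 0.3933


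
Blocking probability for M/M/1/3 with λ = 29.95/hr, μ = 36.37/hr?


ρ = λ/μ = 29.95/36.37 = 0.8235
P_K = (1−ρ)ρ^K/(1−ρ^(K+1)) = (0.1765·0.558420)/(1 − 0.459848)
= 0.098572/0.540152 = 0.182489

Final: 0.182489


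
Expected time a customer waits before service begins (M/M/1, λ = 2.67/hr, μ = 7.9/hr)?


ρ = 2.67/7.9 = 0.3380
Wq = ρ/(μ−λ) = 0.3380/(7.9 − 2.67) = 0.3380/5.23 = 0.06462 hr

Final: 0.06462 hr


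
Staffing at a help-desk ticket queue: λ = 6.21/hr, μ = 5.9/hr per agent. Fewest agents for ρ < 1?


Stability requires cμ > λ ⇔ c > λ/μ.
λ/μ = 6.21/5.9 = 1.0525
Minimum integer c = ⌊1.0525⌋ + 1 = 2
Check: 2·5.9 = 11.80 > 6.21, while 1·5.9 = 5.90 ≤ 6.21

Final: 2 servers


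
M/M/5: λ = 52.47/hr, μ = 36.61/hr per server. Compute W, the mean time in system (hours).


a = 1.4332; ρ = 0.2866; P₀ = 0.238244
Lq = P₀·a^c·ρ/(c!(1−ρ)²) = 0.006763
Wq = Lq/λ = 0.006763/52.47 = 0.0001289 hr
W = Wq + 1/μ = 0.0001289 + 0.02731 = 0.02744 hr

Final: 0.02744 hr


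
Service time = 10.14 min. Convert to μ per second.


μ = 1/(service time) in consistent units.
1 second = 0.0166667 min, so μ = 0.0166667/10.14 = 0.001644 per second

Final: 0.001644 /sec


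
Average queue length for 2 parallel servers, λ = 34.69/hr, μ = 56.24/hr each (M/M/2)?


a = λ/μ = 0.6168; ρ = a/2 = 0.3084
P₀ = 0.528572
Lq = P₀·a^c·ρ / (c!·(1−ρ)²) = 0.528572·0.38047·0.3084/(2·0.47830)
= 0.06484

Final: 0.06484


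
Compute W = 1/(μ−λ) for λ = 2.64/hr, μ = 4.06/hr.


W = 1/(μ−λ) = 1/(4.06 − 2.64) = 1/1.42 = 0.7042 hr

Final: 0.7042 hr


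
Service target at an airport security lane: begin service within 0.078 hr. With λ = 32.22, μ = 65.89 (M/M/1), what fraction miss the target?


ρ = 32.22/65.89 = 0.4890
P(Wq > t) = ρ·e^{−(μ−λ)t} = 0.4890·e^{−2.6263}
= 0.4890·0.072349 = 0.035378

Final: 0.035378


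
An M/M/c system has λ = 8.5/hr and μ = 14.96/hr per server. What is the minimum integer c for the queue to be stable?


Stability requires cμ > λ ⇔ c > λ/μ.
λ/μ = 8.5/14.96 = 0.5682
Minimum integer c = ⌊0.5682⌋ + 1 = 1
Check: 1·14.96 = 14.96 > 8.5, while 0·14.96 = 0.00 ≤ 8.5

Final: 1 servers


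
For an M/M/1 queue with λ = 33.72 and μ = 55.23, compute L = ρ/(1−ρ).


ρ = λ/μ = 33.72/55.23 = 0.6105
L = ρ/(1−ρ) = 0.6105/(1 − 0.6105) = 0.6105/0.3895 = 1.5676

Final: 1.5676


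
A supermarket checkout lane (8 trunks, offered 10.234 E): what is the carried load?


B(8,10.234) = 0.349138 (Erlang-B)
Carried load = a(1 − B) = 10.234·(1 − 0.349138) = 10.234·0.650862 = 6.6609 E

Final: 6.6609 Erlangs


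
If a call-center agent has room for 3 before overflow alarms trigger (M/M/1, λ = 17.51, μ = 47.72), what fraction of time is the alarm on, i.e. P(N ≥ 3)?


ρ = 17.51/47.72 = 0.3669
P(N ≥ n) = ρ^n = 0.3669^3 = 0.049403

Final: 0.049403


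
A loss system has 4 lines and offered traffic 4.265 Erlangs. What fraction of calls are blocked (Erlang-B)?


B(c,a) = (a^c/c!) / Σ_{k=0}^{c} a^k/k!
a^4/4! = 13.786845
Σ terms (k=0..4): 1.00000 + 4.26500 + 9.09511 + 12.93022 + 13.78685 = 41.077176
B = 13.786845/41.077176 = 0.335633

Final: 0.335633


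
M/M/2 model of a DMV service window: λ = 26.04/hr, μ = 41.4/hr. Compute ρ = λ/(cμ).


ρ = λ/(cμ) = 26.04/(2·41.4) = 26.04/82.80 = 0.3145

Final: 0.3145


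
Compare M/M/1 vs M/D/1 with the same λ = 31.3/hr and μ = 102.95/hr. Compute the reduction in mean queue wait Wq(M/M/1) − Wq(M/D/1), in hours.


ρ = 31.3/102.95 = 0.3040
Wq(M/M/1) = ρ/(μ−λ) = 0.3040/71.65 = 0.004243 hr
Wq(M/D/1) = ρ/(2(μ−λ)) = 0.002122 hr
Savings = 0.004243 − 0.002122 = 0.002122 hr

Final: 0.002122 hr


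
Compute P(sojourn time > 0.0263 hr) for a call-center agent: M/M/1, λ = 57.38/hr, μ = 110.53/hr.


W ~ Exponential(μ−λ) for M/M/1.
μ − λ = 110.53 − 57.38 = 53.1500
P(W > t) = e^{−(μ−λ)t} = e^{−1.3978} = 0.247129

Final: 0.247129


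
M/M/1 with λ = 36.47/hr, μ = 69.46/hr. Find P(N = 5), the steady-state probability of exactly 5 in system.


ρ = 36.47/69.46 = 0.5251
P_n = (1−ρ)·ρ^n = (1 − 0.5251)·0.5251^5 = 0.4749·0.039903 = 0.018952

Final: 0.018952


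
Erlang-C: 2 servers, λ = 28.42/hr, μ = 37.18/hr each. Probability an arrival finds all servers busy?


a = λ/μ = 0.7644; ρ = a/2 = 0.3822
P₀ = 0.446974 (from M/M/c formula)
C(c,a) = [a^c/(c!(1−ρ))]·P₀ = [0.58429/(2·0.6178)]·0.446974
= 0.47288·0.446974 = 0.211364

Final: 0.211364


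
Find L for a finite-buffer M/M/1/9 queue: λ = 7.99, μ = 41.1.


ρ = 7.99/41.1 = 0.1944
L = ρ[1 − (K+1)ρ^K + Kρ^(K+1)] / [(1−ρ)(1−ρ^(K+1))]
Numerator: 0.1944·(1 − 10·0.0000003966 + 9·0.00000007710) = 0.194403
Denominator: (0.8056)·(1.000000) = 0.805596
L = 0.194403/0.805596 = 0.2413

Final: 0.2413


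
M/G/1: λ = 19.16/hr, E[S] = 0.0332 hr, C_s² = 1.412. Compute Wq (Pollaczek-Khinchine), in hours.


ρ = λ·E[S] = 19.16·0.0332 = 0.6361
E[S²] = E[S]²(1+C_s²) = 0.0332²·(1+1.412) = 0.002659
Wq = λ·E[S²]/(2(1−ρ)) = 19.16·0.002659/(2·0.3639) = 0.06999 hr

Final: 0.06999 hr


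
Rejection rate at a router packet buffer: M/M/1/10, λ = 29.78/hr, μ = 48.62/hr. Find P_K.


ρ = λ/μ = 29.78/48.62 = 0.6125
P_K = (1−ρ)ρ^K/(1−ρ^(K+1)) = (0.3875·0.007432)/(1 − 0.004552)
= 0.002880/0.995448 = 0.002893

Final: 0.002893


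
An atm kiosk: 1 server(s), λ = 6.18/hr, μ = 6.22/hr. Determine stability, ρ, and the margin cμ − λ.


Total capacity cμ = 1·6.22 = 6.22/hr
ρ = λ/(cμ) = 6.18/6.22 = 0.9936
Stable ⇔ ρ < 1: YES
Spare capacity = cμ − λ = 6.22 − 6.18 = 0.04/hr

Final: ρ = 0.9936; stable; margin = 0.04/hr


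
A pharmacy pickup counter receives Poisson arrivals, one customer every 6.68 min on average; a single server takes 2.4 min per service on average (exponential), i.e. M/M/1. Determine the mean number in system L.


λ = 60/6.68 = 8.9820 /hr
μ = 60/2.4 = 25.0000 /hr
ρ = λ/μ = 8.9820/25.0000 = 0.3593
L = ρ/(1−ρ) = 0.3593/0.6407 = 0.5607

Final: 0.5607


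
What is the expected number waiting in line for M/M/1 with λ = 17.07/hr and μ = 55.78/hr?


ρ = 17.07/55.78 = 0.3060
Lq = ρ²/(1−ρ) = 0.09365/0.6940 = 0.1349

Final: 0.1349


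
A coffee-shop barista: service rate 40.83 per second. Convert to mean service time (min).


Mean service time = 1/μ = 1/40.83 second = 0.02449 second
In minutes: 0.02449 × 0.0166667 = 0.0004082 min

Final: 0.0004082 min


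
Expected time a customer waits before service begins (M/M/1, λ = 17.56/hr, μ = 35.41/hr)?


ρ = 17.56/35.41 = 0.4959
Wq = ρ/(μ−λ) = 0.4959/(35.41 − 17.56) = 0.4959/17.85 = 0.02778 hr

Final: 0.02778 hr


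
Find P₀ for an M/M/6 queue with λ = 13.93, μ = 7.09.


a = λ/μ = 13.93/7.09 = 1.9647; ρ = a/c = 0.3275
Σ_{k=0}^{5} a^k/k! (terms k=0..5) = 1.00000 + 1.96474 + 1.93010 + 1.26405 + 0.62088 + 0.24397 = 7.02374
Tail: a^6/(6!(1−ρ)) = 57.52138/(720·0.6725) = 0.11879
P₀ = 1/(7.02374 + 0.11879) = 1/7.14253 = 0.140006

Final: 0.140006


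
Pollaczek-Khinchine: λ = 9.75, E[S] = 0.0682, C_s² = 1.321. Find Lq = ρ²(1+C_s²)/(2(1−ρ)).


ρ = λ·E[S] = 9.75·0.0682 = 0.6649
Lq = ρ²(1+C_s²)/(2(1−ρ)) = 0.4422·(1+1.321)/(2·0.3351)
= 0.4422·2.3210/0.6701 = 1.53149

Final: 1.53149


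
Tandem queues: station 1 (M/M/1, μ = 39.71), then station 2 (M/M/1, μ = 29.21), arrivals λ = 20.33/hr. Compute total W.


Each node sees arrival rate λ = 20.33/hr (tandem ⇒ throughput preserved).
W₁ = 1/(μ₁−λ) = 1/(39.71−20.33) = 0.05160 hr
W₂ = 1/(μ₂−λ) = 1/(29.21−20.33) = 0.11261 hr
W_total = W₁ + W₂ = 0.05160 + 0.11261 = 0.16421 hr

Final: 0.16421 hr
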